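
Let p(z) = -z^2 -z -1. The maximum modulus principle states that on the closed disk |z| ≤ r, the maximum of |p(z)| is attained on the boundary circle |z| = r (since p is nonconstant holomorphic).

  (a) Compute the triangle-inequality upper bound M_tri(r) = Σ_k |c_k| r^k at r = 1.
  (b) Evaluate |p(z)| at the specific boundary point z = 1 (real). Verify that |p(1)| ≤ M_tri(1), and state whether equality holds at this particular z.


Coefficients: c_0 = -1, c_1 = -1, c_2 = -1. Radius r = 1.
Part (a). Triangle bound: M_tri(r) = Σ_k |c_k| r^k
  = |-1|·1^0 + |-1|·1^1 + |-1|·1^2
  = 1 + 1 + 1 = 3.
This bounds M(r) := max_{|z|=r} |p(z)| from above; equality holds iff all terms c_k z^k can be made to align in phase at a single z on |z|=r.
Part (b). At z = 1 (real, on the circle |z| = r):
  p(1) = (-1)·1^0 + (-1)·1^1 + (-1)·1^2 = -3.
  |p(1)| = 3.
Since all nonzero coefficients share the same sign, |p(1)| = 3 = M_tri(1); the triangle bound is attained at z = 1, so in fact M(r) = 3.

M_tri(1) = 3; |p(1)| = 3; equality at z=1: yes.


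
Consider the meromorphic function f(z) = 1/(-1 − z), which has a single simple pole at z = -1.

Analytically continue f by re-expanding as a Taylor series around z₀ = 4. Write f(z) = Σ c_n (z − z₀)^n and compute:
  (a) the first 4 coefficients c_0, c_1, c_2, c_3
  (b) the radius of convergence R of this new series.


Let w = z − z₀, so z = z₀ + w.
Then -1 − z = -1 − (z₀ + w) = (-1 − z₀) − w = -5 − w.
f(z) = 1/(-5 − w) = (1/(-5)) · 1/(1 − w/(-5)) = Σ_{n≥0} w^n / (-5)^(n+1).
So c_n = 1/(-5)^(n+1):
  c_0 = 1/(-5)^1 = -1/5.
  c_1 = 1/(-5)^2 = 1/25.
  c_2 = 1/(-5)^3 = -1/125.
  c_3 = 1/(-5)^4 = 1/625.
The series is valid for |w/d| < 1, i.e. |z − z₀| < |d|.
Radius of convergence: R = |-1 − z₀| = |-5| = 5 (distance from z₀ to the singularity z = -1).

c_0 = -1/5, c_1 = 1/25, c_2 = -1/125, c_3 = 1/625; R = 5.


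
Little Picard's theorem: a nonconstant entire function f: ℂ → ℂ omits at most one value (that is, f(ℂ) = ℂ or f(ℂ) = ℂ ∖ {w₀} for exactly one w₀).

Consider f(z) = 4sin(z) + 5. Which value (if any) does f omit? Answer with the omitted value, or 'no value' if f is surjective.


Little Picard bounds the complement of f(ℂ) to at most one point.
sin is entire and surjective onto ℂ: for every w ∈ ℂ, sin(ζ) = w has a solution ζ ∈ ℂ (e.g., via the complex inverse arcsin). With ζ = z this gives z = ζ/(1). Then 4·sin(z) takes every value in 4·ℂ = ℂ, and adding 5 is a bijection of ℂ. So f is surjective and omits no value. (Note: only on the real line is sin bounded by [−1, 1].)

Omitted value: no value.


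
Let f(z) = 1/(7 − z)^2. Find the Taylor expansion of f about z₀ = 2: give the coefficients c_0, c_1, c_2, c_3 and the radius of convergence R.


Let w = z − z₀, so z = z₀ + w.
Then 7 − z = 7 − (z₀ + w) = (7 − z₀) − w = 5 − w.
f(z) = 1/(5 − w)^2 = (1/(5)^2) · (1 − w/(5))^{−2}.
By the binomial series (1−u)^{−2} = Σ_{n≥0} C(n+1, 1) u^n for |u|<1, with u = w/(5):
  c_n = C(n+1, 1) / (5)^(n+2).
  c_0 = 1/(5)^2 = 1/25.
  c_1 = 2/(5)^3 = 2/125.
  c_2 = 3/(5)^4 = 3/625.
  c_3 = 4/(5)^5 = 4/3125.
The series is valid for |w/d| < 1, i.e. |z − z₀| < |d|.
Radius of convergence: R = |7 − z₀| = |5| = 5 (distance from z₀ to the singularity z = 7).

c_0 = 1/25, c_1 = 2/125, c_2 = 3/625, c_3 = 4/3125; R = 5.


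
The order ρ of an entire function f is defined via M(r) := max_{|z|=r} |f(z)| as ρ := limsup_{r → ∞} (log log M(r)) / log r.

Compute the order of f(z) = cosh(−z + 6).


cosh(w) is a linear combination of e^{iw} and e^{−iw} (or e^w, e^{−w} in the hyperbolic case), so |cosh(w)| ≤ e^{|w|}. With w = −z + 6, |w| ≤ 1|z| + 6 = 1r + 6 on |z| = r, giving M(r) ≤ e^{1r + 6}, so ρ ≤ 1. On a suitable ray (z = it for sin/cos; z = t for sinh/cosh, t real → ∞), |cosh(−z + 6)| grows like e^{1|t|}/2, so ρ ≥ 1. Hence ρ = 1.
Therefore ρ = 1.

Order ρ = 1.


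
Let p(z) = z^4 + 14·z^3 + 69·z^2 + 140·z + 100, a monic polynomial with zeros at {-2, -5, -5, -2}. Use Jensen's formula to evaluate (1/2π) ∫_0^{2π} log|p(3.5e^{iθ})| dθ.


Zeros: -5, -5, -2, -2; r = 3.5.
Inside |z| < r: -2, -2. Outside (|z| ≥ r): -5, -5.
p(0) = 100, so log|p(0)| = log(100) = 4.6052.
Apply Jensen: I(r) = log|p(0)| + Σ_k log(r/|z_k|), summed over zeros inside |z| < r.
  log(r/|z_k|) for z_k = -2: log(3.5/2) = 0.5596
  log(r/|z_k|) for z_k = -2: log(3.5/2) = 0.5596
  Outside zeros (-5, -5) contribute nothing to the Jensen sum.
Sum over inside zeros: 1.1192.
I(r) = log|p(0)| + (inside sum) = 4.6052 + 1.1192 = 5.7244.
Note: since some zeros are outside |z| ≤ r, the simplified n·log(r) form does NOT apply — only the inside zeros contribute.

I(r) ≈ 5.7244.


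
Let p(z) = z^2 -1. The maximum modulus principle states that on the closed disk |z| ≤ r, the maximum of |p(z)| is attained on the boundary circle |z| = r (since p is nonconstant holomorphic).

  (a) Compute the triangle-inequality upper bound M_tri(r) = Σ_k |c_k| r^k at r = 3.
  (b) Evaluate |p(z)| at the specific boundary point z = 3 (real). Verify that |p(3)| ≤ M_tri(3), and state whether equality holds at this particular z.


Coefficients: c_0 = -1, c_1 = 0, c_2 = 1. Radius r = 3.
Part (a). Triangle bound: M_tri(r) = Σ_k |c_k| r^k
  = |-1|·3^0 + |0|·3^1 + |1|·3^2
  = 1 + 0 + 9 = 10.
This bounds M(r) := max_{|z|=r} |p(z)| from above; equality holds iff all terms c_k z^k can be made to align in phase at a single z on |z|=r.
Part (b). At z = 3 (real, on the circle |z| = r):
  p(3) = (-1)·3^0 + (0)·3^1 + (1)·3^2 = 8.
  |p(3)| = 8.
Check: |p(3)| = 8 ≤ 10 = M_tri(3). ✓ Equality does not hold at z = 3 (the coefficients have mixed signs, so the terms do not all align in phase there).

M_tri(3) = 10; |p(3)| = 8; equality at z=3: no.


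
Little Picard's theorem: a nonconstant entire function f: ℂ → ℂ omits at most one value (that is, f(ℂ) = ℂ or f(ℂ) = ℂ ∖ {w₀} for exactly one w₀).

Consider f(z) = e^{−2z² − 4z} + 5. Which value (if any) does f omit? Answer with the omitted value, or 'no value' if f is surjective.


Little Picard bounds the complement of f(ℂ) to at most one point.
The exponent g(z) = −2z² − 4z is a nonconstant polynomial, hence surjective onto ℂ. So e^{g(z)} takes every value in {e^w : w ∈ ℂ} = ℂ ∖ {0}. Adding 5 shifts the range to ℂ ∖ {5}. f omits exactly 5.

Omitted value: 5.


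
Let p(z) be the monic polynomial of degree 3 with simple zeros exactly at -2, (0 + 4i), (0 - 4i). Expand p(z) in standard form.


The polynomial is p(z) = ∏_{α ∈ S} (z − α), where S = {-2, (0 + 4i), (0 - 4i)}.
Expanding the product yields: p(z) = z^3 + 2·z^2 + 16·z + 32.
Note conjugate pairs combine to real quadratics: (z − (0+4i))(z − (0−4i)) = z² + 16.
The resulting polynomial has degree 3 and real coefficients as required.

p(z) = z^3 + 2·z^2 + 16·z + 32.


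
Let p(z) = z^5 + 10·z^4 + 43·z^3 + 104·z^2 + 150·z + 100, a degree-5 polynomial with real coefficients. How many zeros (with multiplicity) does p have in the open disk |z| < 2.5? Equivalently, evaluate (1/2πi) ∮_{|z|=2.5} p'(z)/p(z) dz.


The zeros of p are: (-3 + 1i), (-3 - 1i), -2, (-1 + 2i), (-1 - 2i).
Their magnitudes are: 3.162, 3.162, 2, 2.236, 2.236.
Zeros with |z| < R = 2.5: -2, (-1 + 2i), (-1 - 2i).
Count = 3.
By the argument principle, (1/2πi) ∮_{|z|=R} p'(z)/p(z) dz equals exactly this count.

Number of zeros inside |z| < 2.5: 3.


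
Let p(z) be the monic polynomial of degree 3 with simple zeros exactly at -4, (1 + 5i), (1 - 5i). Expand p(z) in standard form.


The polynomial is p(z) = ∏_{α ∈ S} (z − α), where S = {-4, (1 + 5i), (1 - 5i)}.
Expanding the product yields: p(z) = z^3 + 2·z^2 + 18·z + 104.
Note conjugate pairs combine to real quadratics: (z − (1+5i))(z − (1−5i)) = z² − 2z + 26.
The resulting polynomial has degree 3 and real coefficients as required.

p(z) = z^3 + 2·z^2 + 18·z + 104.


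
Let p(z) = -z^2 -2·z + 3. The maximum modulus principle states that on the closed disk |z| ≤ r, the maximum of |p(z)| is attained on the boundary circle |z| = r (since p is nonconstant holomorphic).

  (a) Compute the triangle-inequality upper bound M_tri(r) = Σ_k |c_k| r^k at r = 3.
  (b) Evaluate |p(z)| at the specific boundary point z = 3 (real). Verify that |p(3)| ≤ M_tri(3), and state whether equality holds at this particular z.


Coefficients: c_0 = 3, c_1 = -2, c_2 = -1. Radius r = 3.
Part (a). Triangle bound: M_tri(r) = Σ_k |c_k| r^k
  = |3|·3^0 + |-2|·3^1 + |-1|·3^2
  = 3 + 6 + 9 = 18.
This bounds M(r) := max_{|z|=r} |p(z)| from above; equality holds iff all terms c_k z^k can be made to align in phase at a single z on |z|=r.
Part (b). At z = 3 (real, on the circle |z| = r):
  p(3) = (3)·3^0 + (-2)·3^1 + (-1)·3^2 = -12.
  |p(3)| = 12.
Check: |p(3)| = 12 ≤ 18 = M_tri(3). ✓ Equality does not hold at z = 3 (the coefficients have mixed signs, so the terms do not all align in phase there).

M_tri(3) = 18; |p(3)| = 12; equality at z=3: no.


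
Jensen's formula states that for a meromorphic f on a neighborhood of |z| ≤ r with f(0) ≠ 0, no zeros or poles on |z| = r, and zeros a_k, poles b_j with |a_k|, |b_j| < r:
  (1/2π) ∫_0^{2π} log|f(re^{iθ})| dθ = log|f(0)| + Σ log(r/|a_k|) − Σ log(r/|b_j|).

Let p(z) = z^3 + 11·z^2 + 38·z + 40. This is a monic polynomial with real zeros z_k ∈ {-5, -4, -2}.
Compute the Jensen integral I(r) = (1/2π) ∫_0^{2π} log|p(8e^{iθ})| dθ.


Zeros: -5, -4, -2; r = 8.
Inside |z| < r: -5, -4, -2. Outside (|z| ≥ r): ∅.
p(0) = 40, so log|p(0)| = log(40) = 3.6889.
Apply Jensen: I(r) = log|p(0)| + Σ_k log(r/|z_k|), summed over zeros inside |z| < r.
  log(r/|z_k|) for z_k = -5: log(8/5) = 0.4700
  log(r/|z_k|) for z_k = -4: log(8/4) = 0.6931
  log(r/|z_k|) for z_k = -2: log(8/2) = 1.3863
Sum over inside zeros: 2.5494.
I(r) = log|p(0)| + (inside sum) = 3.6889 + 2.5494 = 6.2383.
Closed form (all zeros inside, monic): I(r) = n·log(r) = 3·log(8) = 6.2383. ✓

I(r) ≈ 6.2383.


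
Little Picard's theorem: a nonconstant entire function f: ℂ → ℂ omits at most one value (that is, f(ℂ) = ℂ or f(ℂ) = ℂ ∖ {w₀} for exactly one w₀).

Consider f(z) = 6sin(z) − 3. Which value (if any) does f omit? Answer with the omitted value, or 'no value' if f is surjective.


Little Picard bounds the complement of f(ℂ) to at most one point.
sin is entire and surjective onto ℂ: for every w ∈ ℂ, sin(ζ) = w has a solution ζ ∈ ℂ (e.g., via the complex inverse arcsin). With ζ = z this gives z = ζ/(1). Then 6·sin(z) takes every value in 6·ℂ = ℂ, and adding -3 is a bijection of ℂ. So f is surjective and omits no value. (Note: only on the real line is sin bounded by [−1, 1].)

Omitted value: no value.


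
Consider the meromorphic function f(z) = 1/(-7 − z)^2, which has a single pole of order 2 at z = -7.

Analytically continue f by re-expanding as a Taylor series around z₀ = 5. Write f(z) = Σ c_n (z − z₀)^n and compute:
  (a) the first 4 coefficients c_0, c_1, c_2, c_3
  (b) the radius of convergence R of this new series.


Let w = z − z₀, so z = z₀ + w.
Then -7 − z = -7 − (z₀ + w) = (-7 − z₀) − w = -12 − w.
f(z) = 1/(-12 − w)^2 = (1/(-12)^2) · (1 − w/(-12))^{−2}.
By the binomial series (1−u)^{−2} = Σ_{n≥0} C(n+1, 1) u^n for |u|<1, with u = w/(-12):
  c_n = C(n+1, 1) / (-12)^(n+2).
  c_0 = 1/(-12)^2 = 1/144.
  c_1 = 2/(-12)^3 = -1/864.
  c_2 = 3/(-12)^4 = 1/6912.
  c_3 = 4/(-12)^5 = -1/62208.
The series is valid for |w/d| < 1, i.e. |z − z₀| < |d|.
Radius of convergence: R = |-7 − z₀| = |-12| = 12 (distance from z₀ to the singularity z = -7).

c_0 = 1/144, c_1 = -1/864, c_2 = 1/6912, c_3 = -1/62208; R = 12.


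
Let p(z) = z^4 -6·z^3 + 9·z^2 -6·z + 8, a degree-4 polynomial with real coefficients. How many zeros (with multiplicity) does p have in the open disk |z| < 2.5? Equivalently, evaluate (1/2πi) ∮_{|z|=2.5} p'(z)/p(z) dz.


The zeros of p are: 4, (0 + 1i), (0 - 1i), 2.
Their magnitudes are: 4, 1, 1, 2.
Zeros with |z| < R = 2.5: (0 + 1i), (0 - 1i), 2.
Count = 3.
By the argument principle, (1/2πi) ∮_{|z|=R} p'(z)/p(z) dz equals exactly this count.

Number of zeros inside |z| < 2.5: 3.


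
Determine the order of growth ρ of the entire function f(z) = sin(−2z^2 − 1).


Write sin(w) = (e^{iw} ± e^{−iw})/(2 or 2i), so |sin(w)| ≤ e^{|w|}. With w = −2z^2 − 1, |w| ≤ 2r^2 + 1 on |z|=r, giving M(r) ≤ e^{2r^2 + 1} and ρ ≤ 2. For the lower bound, choose z on |z|=r with -2z^2 purely imaginary of modulus 2r^2; then |sin(−2z^2 − 1)| grows like e^{2r^2}/2, so ρ ≥ 2. Hence ρ = 2.
Therefore ρ = 2.

Order ρ = 2.


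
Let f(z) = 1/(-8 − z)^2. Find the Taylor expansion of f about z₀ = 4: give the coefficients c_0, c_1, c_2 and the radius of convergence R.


Let w = z − z₀, so z = z₀ + w.
Then -8 − z = -8 − (z₀ + w) = (-8 − z₀) − w = -12 − w.
f(z) = 1/(-12 − w)^2 = (1/(-12)^2) · (1 − w/(-12))^{−2}.
By the binomial series (1−u)^{−2} = Σ_{n≥0} C(n+1, 1) u^n for |u|<1, with u = w/(-12):
  c_n = C(n+1, 1) / (-12)^(n+2).
  c_0 = 1/(-12)^2 = 1/144.
  c_1 = 2/(-12)^3 = -1/864.
  c_2 = 3/(-12)^4 = 1/6912.
The series is valid for |w/d| < 1, i.e. |z − z₀| < |d|.
Radius of convergence: R = |-8 − z₀| = |-12| = 12 (distance from z₀ to the singularity z = -8).

c_0 = 1/144, c_1 = -1/864, c_2 = 1/6912; R = 12.


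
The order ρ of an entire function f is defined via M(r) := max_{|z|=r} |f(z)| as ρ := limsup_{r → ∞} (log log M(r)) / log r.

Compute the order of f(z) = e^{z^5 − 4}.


|e^{z^5 − 4}| = e^{Re(1·z^5) + -4} ≤ e^{1|z|^5 + -4} = e^{1r^5 + -4} on |z| = r, so ρ ≤ 5. Choosing z on |z|=r so that 1·z^5 is real positive (always possible by picking arg z appropriately) gives |f(z)| = e^{1r^5 + -4}, matching the bound. The additive constant -4 does not affect log log M(r) ~ 5·log r. Hence ρ = 5.
Therefore ρ = 5.

Order ρ = 5.


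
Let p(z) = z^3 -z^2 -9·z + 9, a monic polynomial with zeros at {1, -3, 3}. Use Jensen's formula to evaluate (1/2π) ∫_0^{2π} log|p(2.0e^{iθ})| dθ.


Zeros: -3, 1, 3; r = 2.0.
Inside |z| < r: 1. Outside (|z| ≥ r): -3, 3.
p(0) = 9, so log|p(0)| = log(9) = 2.1972.
Apply Jensen: I(r) = log|p(0)| + Σ_k log(r/|z_k|), summed over zeros inside |z| < r.
  log(r/|z_k|) for z_k = 1: log(2.0/1) = 0.6931
  Outside zeros (-3, 3) contribute nothing to the Jensen sum.
Sum over inside zeros: 0.6931.
I(r) = log|p(0)| + (inside sum) = 2.1972 + 0.6931 = 2.8904.
Note: since some zeros are outside |z| ≤ r, the simplified n·log(r) form does NOT apply — only the inside zeros contribute.

I(r) ≈ 2.8904.


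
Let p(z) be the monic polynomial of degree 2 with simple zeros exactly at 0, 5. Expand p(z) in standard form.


The polynomial is p(z) = ∏_{α ∈ S} (z − α), where S = {0, 5}.
Expanding the product yields: p(z) = z^2 -5·z.
The resulting polynomial has degree 2 and real coefficients as required.

p(z) = z^2 -5·z.


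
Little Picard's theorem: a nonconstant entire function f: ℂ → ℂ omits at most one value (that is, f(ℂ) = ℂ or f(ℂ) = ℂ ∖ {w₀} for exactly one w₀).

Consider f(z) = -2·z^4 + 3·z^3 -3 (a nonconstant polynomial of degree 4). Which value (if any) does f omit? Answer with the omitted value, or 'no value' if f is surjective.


Little Picard bounds the complement of f(ℂ) to at most one point.
For every w ∈ ℂ, the equation p(z) − w = 0 is a nonconstant polynomial in z and hence has at least one root by the fundamental theorem of algebra. So p is surjective onto ℂ, omitting no value.

Omitted value: no value.


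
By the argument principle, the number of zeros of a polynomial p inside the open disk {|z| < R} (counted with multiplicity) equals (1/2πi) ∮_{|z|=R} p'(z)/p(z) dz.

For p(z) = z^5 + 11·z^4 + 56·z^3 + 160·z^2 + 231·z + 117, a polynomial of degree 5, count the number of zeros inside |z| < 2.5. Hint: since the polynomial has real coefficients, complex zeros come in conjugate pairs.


The zeros of p are: -1, (-2 + 3i), (-2 - 3i), -3, -3.
Their magnitudes are: 1, 3.606, 3.606, 3, 3.
Zeros with |z| < R = 2.5: -1.
Count = 1.
By the argument principle, (1/2πi) ∮_{|z|=R} p'(z)/p(z) dz equals exactly this count.

Number of zeros inside |z| < 2.5: 1.


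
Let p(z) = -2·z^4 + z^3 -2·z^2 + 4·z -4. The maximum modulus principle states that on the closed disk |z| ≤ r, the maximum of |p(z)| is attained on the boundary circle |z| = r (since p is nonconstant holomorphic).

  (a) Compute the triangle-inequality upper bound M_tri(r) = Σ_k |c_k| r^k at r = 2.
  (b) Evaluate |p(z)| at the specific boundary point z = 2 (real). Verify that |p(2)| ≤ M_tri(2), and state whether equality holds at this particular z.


Coefficients: c_0 = -4, c_1 = 4, c_2 = -2, c_3 = 1, c_4 = -2. Radius r = 2.
Part (a). Triangle bound: M_tri(r) = Σ_k |c_k| r^k
  = |-4|·2^0 + |4|·2^1 + |-2|·2^2 + |1|·2^3 + |-2|·2^4
  = 4 + 8 + 8 + 8 + 32 = 60.
This bounds M(r) := max_{|z|=r} |p(z)| from above; equality holds iff all terms c_k z^k can be made to align in phase at a single z on |z|=r.
Part (b). At z = 2 (real, on the circle |z| = r):
  p(2) = (-4)·2^0 + (4)·2^1 + (-2)·2^2 + (1)·2^3 + (-2)·2^4 = -28.
  |p(2)| = 28.
Check: |p(2)| = 28 ≤ 60 = M_tri(2). ✓ Equality does not hold at z = 2 (the coefficients have mixed signs, so the terms do not all align in phase there).

M_tri(2) = 60; |p(2)| = 28; equality at z=2: no.


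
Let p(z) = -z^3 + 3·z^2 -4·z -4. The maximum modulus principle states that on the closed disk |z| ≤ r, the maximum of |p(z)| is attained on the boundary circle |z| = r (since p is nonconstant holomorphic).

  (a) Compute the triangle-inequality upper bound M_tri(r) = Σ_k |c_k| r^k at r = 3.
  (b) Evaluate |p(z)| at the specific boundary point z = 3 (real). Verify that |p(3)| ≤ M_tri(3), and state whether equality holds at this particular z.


Coefficients: c_0 = -4, c_1 = -4, c_2 = 3, c_3 = -1. Radius r = 3.
Part (a). Triangle bound: M_tri(r) = Σ_k |c_k| r^k
  = |-4|·3^0 + |-4|·3^1 + |3|·3^2 + |-1|·3^3
  = 4 + 12 + 27 + 27 = 70.
This bounds M(r) := max_{|z|=r} |p(z)| from above; equality holds iff all terms c_k z^k can be made to align in phase at a single z on |z|=r.
Part (b). At z = 3 (real, on the circle |z| = r):
  p(3) = (-4)·3^0 + (-4)·3^1 + (3)·3^2 + (-1)·3^3 = -16.
  |p(3)| = 16.
Check: |p(3)| = 16 ≤ 70 = M_tri(3). ✓ Equality does not hold at z = 3 (the coefficients have mixed signs, so the terms do not all align in phase there).

M_tri(3) = 70; |p(3)| = 16; equality at z=3: no.


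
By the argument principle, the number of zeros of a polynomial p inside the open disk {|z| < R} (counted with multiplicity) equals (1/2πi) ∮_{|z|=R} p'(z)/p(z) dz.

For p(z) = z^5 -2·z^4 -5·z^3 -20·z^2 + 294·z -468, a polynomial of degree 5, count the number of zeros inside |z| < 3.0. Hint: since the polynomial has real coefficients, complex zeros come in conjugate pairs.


The zeros of p are: (-3 + 3i), (-3 - 3i), 2, (3 + 2i), (3 - 2i).
Their magnitudes are: 4.243, 4.243, 2, 3.606, 3.606.
Zeros with |z| < R = 3.0: 2.
Count = 1.
By the argument principle, (1/2πi) ∮_{|z|=R} p'(z)/p(z) dz equals exactly this count.

Number of zeros inside |z| < 3.0: 1.


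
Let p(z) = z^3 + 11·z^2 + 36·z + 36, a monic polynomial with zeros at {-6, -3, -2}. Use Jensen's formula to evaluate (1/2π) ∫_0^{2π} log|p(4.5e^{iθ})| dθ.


Zeros: -6, -3, -2; r = 4.5.
Inside |z| < r: -3, -2. Outside (|z| ≥ r): -6.
p(0) = 36, so log|p(0)| = log(36) = 3.5835.
Apply Jensen: I(r) = log|p(0)| + Σ_k log(r/|z_k|), summed over zeros inside |z| < r.
  log(r/|z_k|) for z_k = -3: log(4.5/3) = 0.4055
  log(r/|z_k|) for z_k = -2: log(4.5/2) = 0.8109
  Outside zeros (-6) contribute nothing to the Jensen sum.
Sum over inside zeros: 1.2164.
I(r) = log|p(0)| + (inside sum) = 3.5835 + 1.2164 = 4.7999.
Note: since some zeros are outside |z| ≤ r, the simplified n·log(r) form does NOT apply — only the inside zeros contribute.

I(r) ≈ 4.7999.


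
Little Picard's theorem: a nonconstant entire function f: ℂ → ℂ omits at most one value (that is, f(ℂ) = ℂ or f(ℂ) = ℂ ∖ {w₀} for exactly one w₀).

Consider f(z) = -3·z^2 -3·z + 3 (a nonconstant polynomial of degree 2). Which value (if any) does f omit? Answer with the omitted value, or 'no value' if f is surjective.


Little Picard bounds the complement of f(ℂ) to at most one point.
For every w ∈ ℂ, the equation p(z) − w = 0 is a nonconstant polynomial in z and hence has at least one root by the fundamental theorem of algebra. So p is surjective onto ℂ, omitting no value.

Omitted value: no value.


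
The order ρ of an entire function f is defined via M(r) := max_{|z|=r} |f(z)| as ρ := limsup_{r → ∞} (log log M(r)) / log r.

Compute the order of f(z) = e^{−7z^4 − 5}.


|e^{−7z^4 − 5}| = e^{Re(-7·z^4) + -5} ≤ e^{7|z|^4 + -5} = e^{7r^4 + -5} on |z| = r, so ρ ≤ 4. Choosing z on |z|=r so that -7·z^4 is real positive (always possible by picking arg z appropriately) gives |f(z)| = e^{7r^4 + -5}, matching the bound. The additive constant -5 does not affect log log M(r) ~ 4·log r. Hence ρ = 4.
Therefore ρ = 4.

Order ρ = 4.


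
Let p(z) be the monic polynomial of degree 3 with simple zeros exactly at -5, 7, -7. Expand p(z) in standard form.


The polynomial is p(z) = ∏_{α ∈ S} (z − α), where S = {-5, 7, -7}.
Expanding the product yields: p(z) = z^3 + 5·z^2 -49·z -245.
The resulting polynomial has degree 3 and real coefficients as required.

p(z) = z^3 + 5·z^2 -49·z -245.


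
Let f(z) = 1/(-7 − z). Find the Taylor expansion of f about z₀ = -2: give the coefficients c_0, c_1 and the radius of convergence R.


Let w = z − z₀, so z = z₀ + w.
Then -7 − z = -7 − (z₀ + w) = (-7 − z₀) − w = -5 − w.
f(z) = 1/(-5 − w) = (1/(-5)) · 1/(1 − w/(-5)) = Σ_{n≥0} w^n / (-5)^(n+1).
So c_n = 1/(-5)^(n+1):
  c_0 = 1/(-5)^1 = -1/5.
  c_1 = 1/(-5)^2 = 1/25.
The series is valid for |w/d| < 1, i.e. |z − z₀| < |d|.
Radius of convergence: R = |-7 − z₀| = |-5| = 5 (distance from z₀ to the singularity z = -7).

c_0 = -1/5, c_1 = 1/25; R = 5.


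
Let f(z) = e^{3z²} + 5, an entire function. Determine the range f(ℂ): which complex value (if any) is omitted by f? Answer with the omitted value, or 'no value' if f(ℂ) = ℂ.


Little Picard bounds the complement of f(ℂ) to at most one point.
The exponent g(z) = 3z² is a nonconstant polynomial, hence surjective onto ℂ. So e^{g(z)} takes every value in {e^w : w ∈ ℂ} = ℂ ∖ {0}. Adding 5 shifts the range to ℂ ∖ {5}. f omits exactly 5.

Omitted value: 5.


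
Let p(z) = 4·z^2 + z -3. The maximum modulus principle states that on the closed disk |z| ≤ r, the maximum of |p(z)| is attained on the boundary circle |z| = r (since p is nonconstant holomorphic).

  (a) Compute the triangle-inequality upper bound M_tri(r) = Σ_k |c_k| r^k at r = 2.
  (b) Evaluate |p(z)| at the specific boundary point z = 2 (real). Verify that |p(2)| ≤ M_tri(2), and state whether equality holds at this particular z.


Coefficients: c_0 = -3, c_1 = 1, c_2 = 4. Radius r = 2.
Part (a). Triangle bound: M_tri(r) = Σ_k |c_k| r^k
  = |-3|·2^0 + |1|·2^1 + |4|·2^2
  = 3 + 2 + 16 = 21.
This bounds M(r) := max_{|z|=r} |p(z)| from above; equality holds iff all terms c_k z^k can be made to align in phase at a single z on |z|=r.
Part (b). At z = 2 (real, on the circle |z| = r):
  p(2) = (-3)·2^0 + (1)·2^1 + (4)·2^2 = 15.
  |p(2)| = 15.
Check: |p(2)| = 15 ≤ 21 = M_tri(2). ✓ Equality does not hold at z = 2 (the coefficients have mixed signs, so the terms do not all align in phase there).

M_tri(2) = 21; |p(2)| = 15; equality at z=2: no.


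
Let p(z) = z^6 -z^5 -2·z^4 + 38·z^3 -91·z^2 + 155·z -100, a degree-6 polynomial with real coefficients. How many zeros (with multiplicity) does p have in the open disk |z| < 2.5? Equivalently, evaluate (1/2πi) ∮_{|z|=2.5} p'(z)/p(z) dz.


The zeros of p are: (1 + 2i), (1 - 2i), 1, (1 + 2i), (1 - 2i), -4.
Their magnitudes are: 2.236, 2.236, 1, 2.236, 2.236, 4.
Zeros with |z| < R = 2.5: (1 + 2i), (1 - 2i), 1, (1 + 2i), (1 - 2i).
Count = 5.
By the argument principle, (1/2πi) ∮_{|z|=R} p'(z)/p(z) dz equals exactly this count.

Number of zeros inside |z| < 2.5: 5.


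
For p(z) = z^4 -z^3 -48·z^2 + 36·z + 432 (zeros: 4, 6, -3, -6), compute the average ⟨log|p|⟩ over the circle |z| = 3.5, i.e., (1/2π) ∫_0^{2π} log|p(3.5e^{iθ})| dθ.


Zeros: -6, -3, 4, 6; r = 3.5.
Inside |z| < r: -3. Outside (|z| ≥ r): -6, 4, 6.
p(0) = 432, so log|p(0)| = log(432) = 6.0684.
Apply Jensen: I(r) = log|p(0)| + Σ_k log(r/|z_k|), summed over zeros inside |z| < r.
  log(r/|z_k|) for z_k = -3: log(3.5/3) = 0.1542
  Outside zeros (-6, 4, 6) contribute nothing to the Jensen sum.
Sum over inside zeros: 0.1542.
I(r) = log|p(0)| + (inside sum) = 6.0684 + 0.1542 = 6.2226.
Note: since some zeros are outside |z| ≤ r, the simplified n·log(r) form does NOT apply — only the inside zeros contribute.

I(r) ≈ 6.2226.


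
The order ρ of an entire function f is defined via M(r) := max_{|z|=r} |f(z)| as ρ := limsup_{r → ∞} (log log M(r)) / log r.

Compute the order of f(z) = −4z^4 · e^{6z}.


M(r) = max_{|z|=r} |-4|·|z|^4·|e^{6z}| = 4·r^4 · e^{6r^1} (the factors attain their maxima compatibly on |z|=r). Then log M(r) = log 4 + 4·log r + 6r^1, dominated by the last term, so log log M(r) ~ 1·log r. The polynomial factor -4z^4 contributes only a log r term and does not affect the order. ρ = 1.
Therefore ρ = 1.

Order ρ = 1.


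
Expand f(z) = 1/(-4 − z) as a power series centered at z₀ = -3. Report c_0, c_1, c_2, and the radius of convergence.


Let w = z − z₀, so z = z₀ + w.
Then -4 − z = -4 − (z₀ + w) = (-4 − z₀) − w = -1 − w.
f(z) = 1/(-1 − w) = (1/(-1)) · 1/(1 − w/(-1)) = Σ_{n≥0} w^n / (-1)^(n+1).
So c_n = 1/(-1)^(n+1):
  c_0 = 1/(-1)^1 = -1.
  c_1 = 1/(-1)^2 = 1.
  c_2 = 1/(-1)^3 = -1.
The series is valid for |w/d| < 1, i.e. |z − z₀| < |d|.
Radius of convergence: R = |-4 − z₀| = |-1| = 1 (distance from z₀ to the singularity z = -4).

c_0 = -1, c_1 = 1, c_2 = -1; R = 1.


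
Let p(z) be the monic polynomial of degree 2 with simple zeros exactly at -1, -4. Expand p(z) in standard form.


The polynomial is p(z) = ∏_{α ∈ S} (z − α), where S = {-1, -4}.
Expanding the product yields: p(z) = z^2 + 5·z + 4.
The resulting polynomial has degree 2 and real coefficients as required.

p(z) = z^2 + 5·z + 4.


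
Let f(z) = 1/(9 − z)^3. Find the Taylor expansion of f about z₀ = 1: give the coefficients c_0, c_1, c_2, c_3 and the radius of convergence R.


Let w = z − z₀, so z = z₀ + w.
Then 9 − z = 9 − (z₀ + w) = (9 − z₀) − w = 8 − w.
f(z) = 1/(8 − w)^3 = (1/(8)^3) · (1 − w/(8))^{−3}.
By the binomial series (1−u)^{−3} = Σ_{n≥0} C(n+2, 2) u^n for |u|<1, with u = w/(8):
  c_n = C(n+2, 2) / (8)^(n+3).
  c_0 = 1/(8)^3 = 1/512.
  c_1 = 3/(8)^4 = 3/4096.
  c_2 = 6/(8)^5 = 3/16384.
  c_3 = 10/(8)^6 = 5/131072.
The series is valid for |w/d| < 1, i.e. |z − z₀| < |d|.
Radius of convergence: R = |9 − z₀| = |8| = 8 (distance from z₀ to the singularity z = 9).

c_0 = 1/512, c_1 = 3/4096, c_2 = 3/16384, c_3 = 5/131072; R = 8.


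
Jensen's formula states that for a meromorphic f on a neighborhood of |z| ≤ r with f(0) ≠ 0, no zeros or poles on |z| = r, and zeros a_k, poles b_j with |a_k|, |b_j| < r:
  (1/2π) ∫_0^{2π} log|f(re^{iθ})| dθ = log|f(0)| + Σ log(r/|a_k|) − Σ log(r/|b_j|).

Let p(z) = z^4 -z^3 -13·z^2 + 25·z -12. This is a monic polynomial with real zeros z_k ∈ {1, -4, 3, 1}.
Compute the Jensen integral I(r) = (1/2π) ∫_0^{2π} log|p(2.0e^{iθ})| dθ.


Zeros: -4, 1, 1, 3; r = 2.0.
Inside |z| < r: 1, 1. Outside (|z| ≥ r): -4, 3.
p(0) = -12, so log|p(0)| = log(12) = 2.4849.
Apply Jensen: I(r) = log|p(0)| + Σ_k log(r/|z_k|), summed over zeros inside |z| < r.
  log(r/|z_k|) for z_k = 1: log(2.0/1) = 0.6931
  log(r/|z_k|) for z_k = 1: log(2.0/1) = 0.6931
  Outside zeros (-4, 3) contribute nothing to the Jensen sum.
Sum over inside zeros: 1.3863.
I(r) = log|p(0)| + (inside sum) = 2.4849 + 1.3863 = 3.8712.
Note: since some zeros are outside |z| ≤ r, the simplified n·log(r) form does NOT apply — only the inside zeros contribute.

I(r) ≈ 3.8712.


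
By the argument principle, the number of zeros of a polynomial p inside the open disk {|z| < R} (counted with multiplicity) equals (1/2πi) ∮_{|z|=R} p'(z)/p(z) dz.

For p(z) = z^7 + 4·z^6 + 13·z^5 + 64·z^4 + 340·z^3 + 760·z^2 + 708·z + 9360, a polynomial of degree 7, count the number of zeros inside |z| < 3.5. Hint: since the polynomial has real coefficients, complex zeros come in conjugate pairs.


The zeros of p are: (1 + 3i), (1 - 3i), -4, (2 + 3i), (2 - 3i), (-3 + 3i), (-3 - 3i).
Their magnitudes are: 3.162, 3.162, 4, 3.606, 3.606, 4.243, 4.243.
Zeros with |z| < R = 3.5: (1 + 3i), (1 - 3i).
Count = 2.
By the argument principle, (1/2πi) ∮_{|z|=R} p'(z)/p(z) dz equals exactly this count.

Number of zeros inside |z| < 3.5: 2.


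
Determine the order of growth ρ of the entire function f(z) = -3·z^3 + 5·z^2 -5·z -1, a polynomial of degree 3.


|f(z)| ≤ Σ|c_k|·r^k = O(r^3) as r → ∞. Polynomial growth is O(e^{r^ε}) for every ε > 0 (since r^3/e^{r^ε} → 0), so ρ ≤ ε for all ε > 0, i.e. ρ = 0. Every nonconstant polynomial has order 0.
Therefore ρ = 0.

Order ρ = 0.


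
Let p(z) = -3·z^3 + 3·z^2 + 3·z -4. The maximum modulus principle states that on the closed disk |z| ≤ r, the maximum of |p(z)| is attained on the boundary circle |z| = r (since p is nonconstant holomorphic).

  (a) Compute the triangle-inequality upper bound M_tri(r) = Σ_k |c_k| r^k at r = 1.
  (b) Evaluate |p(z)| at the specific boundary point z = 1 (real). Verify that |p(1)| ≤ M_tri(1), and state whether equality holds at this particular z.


Coefficients: c_0 = -4, c_1 = 3, c_2 = 3, c_3 = -3. Radius r = 1.
Part (a). Triangle bound: M_tri(r) = Σ_k |c_k| r^k
  = |-4|·1^0 + |3|·1^1 + |3|·1^2 + |-3|·1^3
  = 4 + 3 + 3 + 3 = 13.
This bounds M(r) := max_{|z|=r} |p(z)| from above; equality holds iff all terms c_k z^k can be made to align in phase at a single z on |z|=r.
Part (b). At z = 1 (real, on the circle |z| = r):
  p(1) = (-4)·1^0 + (3)·1^1 + (3)·1^2 + (-3)·1^3 = -1.
  |p(1)| = 1.
Check: |p(1)| = 1 ≤ 13 = M_tri(1). ✓ Equality does not hold at z = 1 (the coefficients have mixed signs, so the terms do not all align in phase there).

M_tri(1) = 13; |p(1)| = 1; equality at z=1: no.


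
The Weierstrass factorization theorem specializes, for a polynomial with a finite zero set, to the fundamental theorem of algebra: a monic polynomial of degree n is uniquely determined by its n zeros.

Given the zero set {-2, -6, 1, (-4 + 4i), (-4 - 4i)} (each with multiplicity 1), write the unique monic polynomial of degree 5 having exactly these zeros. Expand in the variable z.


The polynomial is p(z) = ∏_{α ∈ S} (z − α), where S = {-2, -6, 1, (-4 + 4i), (-4 - 4i)}.
Expanding the product yields: p(z) = z^5 + 15·z^4 + 92·z^3 + 244·z^2 + 32·z -384.
Note conjugate pairs combine to real quadratics: (z − (-4+4i))(z − (-4−4i)) = z² + 8z + 32.
The resulting polynomial has degree 5 and real coefficients as required.

p(z) = z^5 + 15·z^4 + 92·z^3 + 244·z^2 + 32·z -384.


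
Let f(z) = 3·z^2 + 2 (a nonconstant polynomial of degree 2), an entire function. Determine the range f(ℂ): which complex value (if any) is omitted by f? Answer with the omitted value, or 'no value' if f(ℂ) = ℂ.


Little Picard bounds the complement of f(ℂ) to at most one point.
For every w ∈ ℂ, the equation p(z) − w = 0 is a nonconstant polynomial in z and hence has at least one root by the fundamental theorem of algebra. So p is surjective onto ℂ, omitting no value.

Omitted value: no value.


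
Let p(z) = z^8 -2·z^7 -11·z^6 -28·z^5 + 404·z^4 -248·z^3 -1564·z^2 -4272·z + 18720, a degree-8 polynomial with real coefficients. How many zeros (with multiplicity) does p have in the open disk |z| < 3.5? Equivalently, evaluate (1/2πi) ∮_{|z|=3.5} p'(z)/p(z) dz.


The zeros of p are: (-3 + 3i), (-3 - 3i), (3 + 2i), (3 - 2i), (-2 + 2i), (-2 - 2i), (3 + 1i), (3 - 1i).
Their magnitudes are: 4.243, 4.243, 3.606, 3.606, 2.828, 2.828, 3.162, 3.162.
Zeros with |z| < R = 3.5: (-2 + 2i), (-2 - 2i), (3 + 1i), (3 - 1i).
Count = 4.
By the argument principle, (1/2πi) ∮_{|z|=R} p'(z)/p(z) dz equals exactly this count.

Number of zeros inside |z| < 3.5: 4.


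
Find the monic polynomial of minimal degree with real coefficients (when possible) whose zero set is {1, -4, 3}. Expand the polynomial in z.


The polynomial is p(z) = ∏_{α ∈ S} (z − α), where S = {1, -4, 3}.
Expanding the product yields: p(z) = z^3 -13·z + 12.
The resulting polynomial has degree 3 and real coefficients as required.

p(z) = z^3 -13·z + 12.


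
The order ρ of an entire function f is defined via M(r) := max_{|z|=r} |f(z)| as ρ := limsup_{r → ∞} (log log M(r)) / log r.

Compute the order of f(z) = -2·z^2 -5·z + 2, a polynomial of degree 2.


|f(z)| ≤ Σ|c_k|·r^k = O(r^2) as r → ∞. Polynomial growth is O(e^{r^ε}) for every ε > 0 (since r^2/e^{r^ε} → 0), so ρ ≤ ε for all ε > 0, i.e. ρ = 0. Every nonconstant polynomial has order 0.
Therefore ρ = 0.

Order ρ = 0.


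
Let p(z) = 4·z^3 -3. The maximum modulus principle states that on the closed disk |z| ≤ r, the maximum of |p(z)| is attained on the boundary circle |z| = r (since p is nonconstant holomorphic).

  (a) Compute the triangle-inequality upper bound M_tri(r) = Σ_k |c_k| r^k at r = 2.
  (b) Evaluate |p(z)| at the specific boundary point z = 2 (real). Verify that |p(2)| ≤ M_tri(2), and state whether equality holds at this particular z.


Coefficients: c_0 = -3, c_1 = 0, c_2 = 0, c_3 = 4. Radius r = 2.
Part (a). Triangle bound: M_tri(r) = Σ_k |c_k| r^k
  = |-3|·2^0 + |0|·2^1 + |0|·2^2 + |4|·2^3
  = 3 + 0 + 0 + 32 = 35.
This bounds M(r) := max_{|z|=r} |p(z)| from above; equality holds iff all terms c_k z^k can be made to align in phase at a single z on |z|=r.
Part (b). At z = 2 (real, on the circle |z| = r):
  p(2) = (-3)·2^0 + (0)·2^1 + (0)·2^2 + (4)·2^3 = 29.
  |p(2)| = 29.
Check: |p(2)| = 29 ≤ 35 = M_tri(2). ✓ Equality does not hold at z = 2 (the coefficients have mixed signs, so the terms do not all align in phase there).

M_tri(2) = 35; |p(2)| = 29; equality at z=2: no.


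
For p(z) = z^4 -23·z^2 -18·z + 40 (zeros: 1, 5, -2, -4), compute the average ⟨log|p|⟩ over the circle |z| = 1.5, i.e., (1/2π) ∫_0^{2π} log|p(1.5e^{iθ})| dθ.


Zeros: -4, -2, 1, 5; r = 1.5.
Inside |z| < r: 1. Outside (|z| ≥ r): -4, -2, 5.
p(0) = 40, so log|p(0)| = log(40) = 3.6889.
Apply Jensen: I(r) = log|p(0)| + Σ_k log(r/|z_k|), summed over zeros inside |z| < r.
  log(r/|z_k|) for z_k = 1: log(1.5/1) = 0.4055
  Outside zeros (-4, -2, 5) contribute nothing to the Jensen sum.
Sum over inside zeros: 0.4055.
I(r) = log|p(0)| + (inside sum) = 3.6889 + 0.4055 = 4.0943.
Note: since some zeros are outside |z| ≤ r, the simplified n·log(r) form does NOT apply — only the inside zeros contribute.

I(r) ≈ 4.0943.


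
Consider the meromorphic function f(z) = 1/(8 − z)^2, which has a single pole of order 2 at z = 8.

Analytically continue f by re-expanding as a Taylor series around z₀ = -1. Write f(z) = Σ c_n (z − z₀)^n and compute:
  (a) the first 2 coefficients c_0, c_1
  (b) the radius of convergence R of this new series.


Let w = z − z₀, so z = z₀ + w.
Then 8 − z = 8 − (z₀ + w) = (8 − z₀) − w = 9 − w.
f(z) = 1/(9 − w)^2 = (1/(9)^2) · (1 − w/(9))^{−2}.
By the binomial series (1−u)^{−2} = Σ_{n≥0} C(n+1, 1) u^n for |u|<1, with u = w/(9):
  c_n = C(n+1, 1) / (9)^(n+2).
  c_0 = 1/(9)^2 = 1/81.
  c_1 = 2/(9)^3 = 2/729.
The series is valid for |w/d| < 1, i.e. |z − z₀| < |d|.
Radius of convergence: R = |8 − z₀| = |9| = 9 (distance from z₀ to the singularity z = 8).

c_0 = 1/81, c_1 = 2/729; R = 9.


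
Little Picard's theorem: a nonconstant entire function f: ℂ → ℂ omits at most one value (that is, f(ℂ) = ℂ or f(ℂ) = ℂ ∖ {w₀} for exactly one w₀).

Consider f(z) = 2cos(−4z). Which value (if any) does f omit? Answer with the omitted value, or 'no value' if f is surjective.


Little Picard bounds the complement of f(ℂ) to at most one point.
cos is entire and surjective onto ℂ: for every w ∈ ℂ, cos(ζ) = w has a solution ζ ∈ ℂ (e.g., via the complex inverse arccos). With ζ = −4z this gives z = ζ/(-4). Then 2·cos(−4z) takes every value in 2·ℂ = ℂ, and adding 0 is a bijection of ℂ. So f is surjective and omits no value. (Note: only on the real line is cos bounded by [−1, 1].)

Omitted value: no value.


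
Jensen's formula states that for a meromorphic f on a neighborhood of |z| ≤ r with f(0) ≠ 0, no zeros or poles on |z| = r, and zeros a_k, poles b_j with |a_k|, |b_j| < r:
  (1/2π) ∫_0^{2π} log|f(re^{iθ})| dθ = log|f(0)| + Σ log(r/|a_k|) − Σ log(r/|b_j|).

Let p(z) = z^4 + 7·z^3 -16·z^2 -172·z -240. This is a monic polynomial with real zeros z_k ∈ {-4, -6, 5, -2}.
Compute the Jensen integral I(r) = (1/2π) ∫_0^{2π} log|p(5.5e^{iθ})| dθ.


Zeros: -6, -4, -2, 5; r = 5.5.
Inside |z| < r: -4, -2, 5. Outside (|z| ≥ r): -6.
p(0) = -240, so log|p(0)| = log(240) = 5.4806.
Apply Jensen: I(r) = log|p(0)| + Σ_k log(r/|z_k|), summed over zeros inside |z| < r.
  log(r/|z_k|) for z_k = -4: log(5.5/4) = 0.3185
  log(r/|z_k|) for z_k = 5: log(5.5/5) = 0.0953
  log(r/|z_k|) for z_k = -2: log(5.5/2) = 1.0116
  Outside zeros (-6) contribute nothing to the Jensen sum.
Sum over inside zeros: 1.4254.
I(r) = log|p(0)| + (inside sum) = 5.4806 + 1.4254 = 6.9060.
Note: since some zeros are outside |z| ≤ r, the simplified n·log(r) form does NOT apply — only the inside zeros contribute.

I(r) ≈ 6.9060.


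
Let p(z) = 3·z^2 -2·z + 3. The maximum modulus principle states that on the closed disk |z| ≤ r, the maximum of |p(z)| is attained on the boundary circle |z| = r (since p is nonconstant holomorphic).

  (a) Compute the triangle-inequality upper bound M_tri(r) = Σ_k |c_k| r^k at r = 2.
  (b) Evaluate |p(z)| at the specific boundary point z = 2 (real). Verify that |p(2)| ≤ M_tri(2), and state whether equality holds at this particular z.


Coefficients: c_0 = 3, c_1 = -2, c_2 = 3. Radius r = 2.
Part (a). Triangle bound: M_tri(r) = Σ_k |c_k| r^k
  = |3|·2^0 + |-2|·2^1 + |3|·2^2
  = 3 + 4 + 12 = 19.
This bounds M(r) := max_{|z|=r} |p(z)| from above; equality holds iff all terms c_k z^k can be made to align in phase at a single z on |z|=r.
Part (b). At z = 2 (real, on the circle |z| = r):
  p(2) = (3)·2^0 + (-2)·2^1 + (3)·2^2 = 11.
  |p(2)| = 11.
Check: |p(2)| = 11 ≤ 19 = M_tri(2). ✓ Equality does not hold at z = 2 (the coefficients have mixed signs, so the terms do not all align in phase there).

M_tri(2) = 19; |p(2)| = 11; equality at z=2: no.


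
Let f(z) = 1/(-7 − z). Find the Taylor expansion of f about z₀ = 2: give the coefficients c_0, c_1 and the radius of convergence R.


Let w = z − z₀, so z = z₀ + w.
Then -7 − z = -7 − (z₀ + w) = (-7 − z₀) − w = -9 − w.
f(z) = 1/(-9 − w) = (1/(-9)) · 1/(1 − w/(-9)) = Σ_{n≥0} w^n / (-9)^(n+1).
So c_n = 1/(-9)^(n+1):
  c_0 = 1/(-9)^1 = -1/9.
  c_1 = 1/(-9)^2 = 1/81.
The series is valid for |w/d| < 1, i.e. |z − z₀| < |d|.
Radius of convergence: R = |-7 − z₀| = |-9| = 9 (distance from z₀ to the singularity z = -7).

c_0 = -1/9, c_1 = 1/81; R = 9.


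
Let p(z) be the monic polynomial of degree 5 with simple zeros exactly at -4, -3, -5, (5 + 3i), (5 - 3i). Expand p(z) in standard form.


The polynomial is p(z) = ∏_{α ∈ S} (z − α), where S = {-4, -3, -5, (5 + 3i), (5 - 3i)}.
Expanding the product yields: p(z) = z^5 + 2·z^4 -39·z^3 -2·z^2 + 998·z + 2040.
Note conjugate pairs combine to real quadratics: (z − (5+3i))(z − (5−3i)) = z² − 10z + 34.
The resulting polynomial has degree 5 and real coefficients as required.

p(z) = z^5 + 2·z^4 -39·z^3 -2·z^2 + 998·z + 2040.
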